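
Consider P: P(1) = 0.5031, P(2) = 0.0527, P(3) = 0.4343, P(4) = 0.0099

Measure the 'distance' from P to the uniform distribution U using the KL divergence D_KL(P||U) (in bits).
0.6891 bits

U(i) = 1/4 for all i

D_KL(P||U) = Σ P(x) log₂(P(x) / (1/4))
           = Σ P(x) log₂(P(x)) + log₂(4)
           = log₂(4) - H(P)

H(P) = -Σ P(x) log₂(P(x)):
  -P(1)·log₂(P(1)) = -(0.5031)·log₂(0.5031) = 0.49861
  -P(2)·log₂(P(2)) = -(0.0527)·log₂(0.0527) = 0.22377
  -P(3)·log₂(P(3)) = -(0.4343)·log₂(0.4343) = 0.52257
  -P(4)·log₂(P(4)) = -(0.0099)·log₂(0.0099) = 0.06592
H(P) = 0.49861 + 0.22377 + 0.52257 + 0.06592 = 1.31087 bits

log₂(4) = 2.00000 bits

D_KL(P||U) = 2.00000 - 1.31087 = 0.68913 ≈ 0.6891 bits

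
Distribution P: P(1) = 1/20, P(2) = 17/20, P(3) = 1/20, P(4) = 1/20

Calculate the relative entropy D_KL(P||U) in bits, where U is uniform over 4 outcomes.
1.1524 bits

U(i) = 1/4 for all i

D_KL(P||U) = Σ P(x) log₂(P(x) / (1/4))
           = Σ P(x) log₂(P(x)) + log₂(4)
           = log₂(4) - H(P)

H(P) = -Σ P(x) log₂(P(x)):
  -P(1)·log₂(P(1)) = -(1/20)·log₂(1/20) = 0.21610
  -P(2)·log₂(P(2)) = -(17/20)·log₂(17/20) = 0.19930
  -P(3)·log₂(P(3)) = -(1/20)·log₂(1/20) = 0.21610
  -P(4)·log₂(P(4)) = -(1/20)·log₂(1/20) = 0.21610
H(P) = 0.21610 + 0.19930 + 0.21610 + 0.21610 = 0.84760 bits

log₂(4) = 2.00000 bits

D_KL(P||U) = 2.00000 - 0.84760 = 1.15240 ≈ 1.1524 bits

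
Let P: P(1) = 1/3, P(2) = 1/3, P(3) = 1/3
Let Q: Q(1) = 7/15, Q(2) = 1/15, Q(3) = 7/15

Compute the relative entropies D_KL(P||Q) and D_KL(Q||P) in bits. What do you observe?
D_KL(P||Q) = 0.4504 bits, D_KL(Q||P) = 0.2983 bits. The two directions give different values (D_KL(P||Q) exceeds D_KL(Q||P) by 0.1521 bits): KL divergence is asymmetric.

D_KL(P||Q) = Σ P(x) log₂(P(x)/Q(x))

Computing term by term:
  P(1)·log₂(P(1)/Q(1)) = (1/3)·log₂((1/3)/(7/15)) = -0.16181
  P(2)·log₂(P(2)/Q(2)) = (1/3)·log₂((1/3)/(1/15)) = 0.77398
  P(3)·log₂(P(3)/Q(3)) = (1/3)·log₂((1/3)/(7/15)) = -0.16181

D_KL(P||Q) = -0.16181 + 0.77398 - 0.16181 = 0.45036 ≈ 0.4504 bits

D_KL(Q||P) = Σ Q(x) log₂(Q(x)/P(x))

Computing term by term:
  Q(1)·log₂(Q(1)/P(1)) = (7/15)·log₂((7/15)/(1/3)) = 0.22653
  Q(2)·log₂(Q(2)/P(2)) = (1/15)·log₂((1/15)/(1/3)) = -0.15480
  Q(3)·log₂(Q(3)/P(3)) = (7/15)·log₂((7/15)/(1/3)) = 0.22653

D_KL(Q||P) = 0.22653 - 0.15480 + 0.22653 = 0.29826 ≈ 0.2983 bits

These are NOT equal (difference: 0.1521 bits). KL divergence is asymmetric: D_KL(P||Q) ≠ D_KL(Q||P) in general.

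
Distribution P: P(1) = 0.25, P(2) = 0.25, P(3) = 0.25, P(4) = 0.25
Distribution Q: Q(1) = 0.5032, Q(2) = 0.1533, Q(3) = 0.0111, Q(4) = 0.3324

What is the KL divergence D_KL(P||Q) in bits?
0.9447 bits

D_KL(P||Q) = Σ P(x) log₂(P(x)/Q(x))

Computing term by term:
  P(1)·log₂(P(1)/Q(1)) = 0.25·log₂(0.25/0.5032) = -0.25230
  P(2)·log₂(P(2)/Q(2)) = 0.25·log₂(0.25/0.1533) = 0.17639
  P(3)·log₂(P(3)/Q(3)) = 0.25·log₂(0.25/0.0111) = 1.12332
  P(4)·log₂(P(4)/Q(4)) = 0.25·log₂(0.25/0.3324) = -0.10275

D_KL(P||Q) = -0.25230 + 0.17639 + 1.12332 - 0.10275 = 0.94466 ≈ 0.9447 bits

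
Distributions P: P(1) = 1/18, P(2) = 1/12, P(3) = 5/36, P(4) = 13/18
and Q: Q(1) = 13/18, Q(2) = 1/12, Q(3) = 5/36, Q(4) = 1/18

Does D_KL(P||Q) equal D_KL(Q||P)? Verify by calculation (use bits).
D_KL(P||Q) = 2.4670 bits, D_KL(Q||P) = 2.4670 bits. Yes — for this pair D_KL(P||Q) = D_KL(Q||P).

D_KL(P||Q) = Σ P(x) log₂(P(x)/Q(x))

Computing term by term:
  P(1)·log₂(P(1)/Q(1)) = (1/18)·log₂((1/18)/(13/18)) = -0.20558
  P(2)·log₂(P(2)/Q(2)) = (1/12)·log₂((1/12)/(1/12)) = 0.00000
  P(3)·log₂(P(3)/Q(3)) = (5/36)·log₂((5/36)/(5/36)) = 0.00000
  P(4)·log₂(P(4)/Q(4)) = (13/18)·log₂((13/18)/(1/18)) = 2.67254

D_KL(P||Q) = -0.20558 + 0.00000 + 0.00000 + 2.67254 = 2.46696 ≈ 2.4670 bits

D_KL(Q||P) = Σ Q(x) log₂(Q(x)/P(x))

Computing term by term:
  Q(1)·log₂(Q(1)/P(1)) = (13/18)·log₂((13/18)/(1/18)) = 2.67254
  Q(2)·log₂(Q(2)/P(2)) = (1/12)·log₂((1/12)/(1/12)) = 0.00000
  Q(3)·log₂(Q(3)/P(3)) = (5/36)·log₂((5/36)/(5/36)) = 0.00000
  Q(4)·log₂(Q(4)/P(4)) = (1/18)·log₂((1/18)/(13/18)) = -0.20558

D_KL(Q||P) = 2.67254 + 0.00000 + 0.00000 - 0.20558 = 2.46696 ≈ 2.4670 bits

These ARE equal here. Q is P with outcomes relabeled (Q(1) = P(4), Q(4) = P(1)) by a relabeling that is its own inverse, so the two sums contain exactly the same terms in a different order. This is a special case — KL divergence is not symmetric in general: D_KL(P||Q) ≠ D_KL(Q||P) for most P, Q.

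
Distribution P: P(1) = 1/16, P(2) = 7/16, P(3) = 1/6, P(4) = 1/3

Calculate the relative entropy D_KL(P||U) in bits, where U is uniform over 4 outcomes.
0.2691 bits

U(i) = 1/4 for all i

D_KL(P||U) = Σ P(x) log₂(P(x) / (1/4))
           = Σ P(x) log₂(P(x)) + log₂(4)
           = log₂(4) - H(P)

H(P) = -Σ P(x) log₂(P(x)):
  -P(1)·log₂(P(1)) = -(1/16)·log₂(1/16) = 0.25000
  -P(2)·log₂(P(2)) = -(7/16)·log₂(7/16) = 0.52178
  -P(3)·log₂(P(3)) = -(1/6)·log₂(1/6) = 0.43083
  -P(4)·log₂(P(4)) = -(1/3)·log₂(1/3) = 0.52832
H(P) = 0.25000 + 0.52178 + 0.43083 + 0.52832 = 1.73093 bits

log₂(4) = 2.00000 bits

D_KL(P||U) = 2.00000 - 1.73093 = 0.26907 ≈ 0.2691 bits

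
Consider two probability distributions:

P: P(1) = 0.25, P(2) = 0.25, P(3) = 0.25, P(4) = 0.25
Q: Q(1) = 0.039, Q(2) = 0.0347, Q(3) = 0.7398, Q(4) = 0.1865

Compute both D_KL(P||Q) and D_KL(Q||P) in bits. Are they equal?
D_KL(P||Q) = 1.0967 bits, D_KL(Q||P) = 0.8757 bits. No, they are not equal.

D_KL(P||Q) = Σ P(x) log₂(P(x)/Q(x))

Computing term by term:
  P(1)·log₂(P(1)/Q(1)) = 0.25·log₂(0.25/0.039) = 0.67010
  P(2)·log₂(P(2)/Q(2)) = 0.25·log₂(0.25/0.0347) = 0.71223
  P(3)·log₂(P(3)/Q(3)) = 0.25·log₂(0.25/0.7398) = -0.39130
  P(4)·log₂(P(4)/Q(4)) = 0.25·log₂(0.25/0.1865) = 0.10569

D_KL(P||Q) = 0.67010 + 0.71223 - 0.39130 + 0.10569 = 1.09672 ≈ 1.0967 bits

D_KL(Q||P) = Σ Q(x) log₂(Q(x)/P(x))

Computing term by term:
  Q(1)·log₂(Q(1)/P(1)) = 0.039·log₂(0.039/0.25) = -0.10453
  Q(2)·log₂(Q(2)/P(2)) = 0.0347·log₂(0.0347/0.25) = -0.09886
  Q(3)·log₂(Q(3)/P(3)) = 0.7398·log₂(0.7398/0.25) = 1.15794
  Q(4)·log₂(Q(4)/P(4)) = 0.1865·log₂(0.1865/0.25) = -0.07884

D_KL(Q||P) = -0.10453 - 0.09886 + 1.15794 - 0.07884 = 0.87571 ≈ 0.8757 bits

These are NOT equal (difference: 0.2210 bits). KL divergence is asymmetric: D_KL(P||Q) ≠ D_KL(Q||P) in general.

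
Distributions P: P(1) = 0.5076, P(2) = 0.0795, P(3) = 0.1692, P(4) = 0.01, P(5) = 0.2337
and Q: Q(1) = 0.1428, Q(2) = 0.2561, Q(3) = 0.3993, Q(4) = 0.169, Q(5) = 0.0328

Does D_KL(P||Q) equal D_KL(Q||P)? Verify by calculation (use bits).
D_KL(P||Q) = 1.2062 bits, D_KL(Q||P) = 1.2620 bits. No — D_KL(P||Q) ≠ D_KL(Q||P) for this pair.

D_KL(P||Q) = Σ P(x) log₂(P(x)/Q(x))

Computing term by term:
  P(1)·log₂(P(1)/Q(1)) = 0.5076·log₂(0.5076/0.1428) = 0.92875
  P(2)·log₂(P(2)/Q(2)) = 0.0795·log₂(0.0795/0.2561) = -0.13417
  P(3)·log₂(P(3)/Q(3)) = 0.1692·log₂(0.1692/0.3993) = -0.20960
  P(4)·log₂(P(4)/Q(4)) = 0.01·log₂(0.01/0.169) = -0.04079
  P(5)·log₂(P(5)/Q(5)) = 0.2337·log₂(0.2337/0.0328) = 0.66205

D_KL(P||Q) = 0.92875 - 0.13417 - 0.20960 - 0.04079 + 0.66205 = 1.20624 ≈ 1.2062 bits

D_KL(Q||P) = Σ Q(x) log₂(Q(x)/P(x))

Computing term by term:
  Q(1)·log₂(Q(1)/P(1)) = 0.1428·log₂(0.1428/0.5076) = -0.26128
  Q(2)·log₂(Q(2)/P(2)) = 0.2561·log₂(0.2561/0.0795) = 0.43221
  Q(3)·log₂(Q(3)/P(3)) = 0.3993·log₂(0.3993/0.1692) = 0.49463
  Q(4)·log₂(Q(4)/P(4)) = 0.169·log₂(0.169/0.01) = 0.68934
  Q(5)·log₂(Q(5)/P(5)) = 0.0328·log₂(0.0328/0.2337) = -0.09292

D_KL(Q||P) = -0.26128 + 0.43221 + 0.49463 + 0.68934 - 0.09292 = 1.26198 ≈ 1.2620 bits

These are NOT equal (difference: 0.0558 bits). KL divergence is asymmetric: D_KL(P||Q) ≠ D_KL(Q||P) in general.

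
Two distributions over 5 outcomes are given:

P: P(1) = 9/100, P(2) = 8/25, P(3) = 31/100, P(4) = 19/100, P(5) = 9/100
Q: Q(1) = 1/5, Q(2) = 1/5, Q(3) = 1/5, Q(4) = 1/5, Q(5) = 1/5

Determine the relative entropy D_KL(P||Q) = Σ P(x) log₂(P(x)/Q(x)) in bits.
0.1916 bits

D_KL(P||Q) = Σ P(x) log₂(P(x)/Q(x))

Computing term by term:
  P(1)·log₂(P(1)/Q(1)) = (9/100)·log₂((9/100)/(1/5)) = -0.10368
  P(2)·log₂(P(2)/Q(2)) = (8/25)·log₂((8/25)/(1/5)) = 0.21698
  P(3)·log₂(P(3)/Q(3)) = (31/100)·log₂((31/100)/(1/5)) = 0.19600
  P(4)·log₂(P(4)/Q(4)) = (19/100)·log₂((19/100)/(1/5)) = -0.01406
  P(5)·log₂(P(5)/Q(5)) = (9/100)·log₂((9/100)/(1/5)) = -0.10368

D_KL(P||Q) = -0.10368 + 0.21698 + 0.19600 - 0.01406 - 0.10368 = 0.19156 ≈ 0.1916 bits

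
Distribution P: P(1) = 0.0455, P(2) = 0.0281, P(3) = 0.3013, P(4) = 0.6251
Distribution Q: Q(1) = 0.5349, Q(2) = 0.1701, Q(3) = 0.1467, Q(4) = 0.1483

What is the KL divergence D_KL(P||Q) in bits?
1.3755 bits

D_KL(P||Q) = Σ P(x) log₂(P(x)/Q(x))

Computing term by term:
  P(1)·log₂(P(1)/Q(1)) = 0.0455·log₂(0.0455/0.5349) = -0.16177
  P(2)·log₂(P(2)/Q(2)) = 0.0281·log₂(0.0281/0.1701) = -0.07300
  P(3)·log₂(P(3)/Q(3)) = 0.3013·log₂(0.3013/0.1467) = 0.31285
  P(4)·log₂(P(4)/Q(4)) = 0.6251·log₂(0.6251/0.1483) = 1.29744

D_KL(P||Q) = -0.16177 - 0.07300 + 0.31285 + 1.29744 = 1.37552 ≈ 1.3755 bits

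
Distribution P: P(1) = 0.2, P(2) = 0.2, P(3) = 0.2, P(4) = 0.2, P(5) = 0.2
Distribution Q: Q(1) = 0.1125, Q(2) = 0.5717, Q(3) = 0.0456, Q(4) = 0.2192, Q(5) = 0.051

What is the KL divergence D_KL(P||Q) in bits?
0.6574 bits

D_KL(P||Q) = Σ P(x) log₂(P(x)/Q(x))

Computing term by term:
  P(1)·log₂(P(1)/Q(1)) = 0.2·log₂(0.2/0.1125) = 0.16601
  P(2)·log₂(P(2)/Q(2)) = 0.2·log₂(0.2/0.5717) = -0.30305
  P(3)·log₂(P(3)/Q(3)) = 0.2·log₂(0.2/0.0456) = 0.42658
  P(4)·log₂(P(4)/Q(4)) = 0.2·log₂(0.2/0.2192) = -0.02645
  P(5)·log₂(P(5)/Q(5)) = 0.2·log₂(0.2/0.051) = 0.39429

D_KL(P||Q) = 0.16601 - 0.30305 + 0.42658 - 0.02645 + 0.39429 = 0.65738 ≈ 0.6574 bits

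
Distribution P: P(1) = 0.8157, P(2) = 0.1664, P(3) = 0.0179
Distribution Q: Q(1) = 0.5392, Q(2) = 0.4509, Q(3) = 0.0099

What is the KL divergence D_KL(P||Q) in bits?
0.2631 bits

D_KL(P||Q) = Σ P(x) log₂(P(x)/Q(x))

Computing term by term:
  P(1)·log₂(P(1)/Q(1)) = 0.8157·log₂(0.8157/0.5392) = 0.48715
  P(2)·log₂(P(2)/Q(2)) = 0.1664·log₂(0.1664/0.4509) = -0.23931
  P(3)·log₂(P(3)/Q(3)) = 0.0179·log₂(0.0179/0.0099) = 0.01529

D_KL(P||Q) = 0.48715 - 0.23931 + 0.01529 = 0.26313 ≈ 0.2631 bits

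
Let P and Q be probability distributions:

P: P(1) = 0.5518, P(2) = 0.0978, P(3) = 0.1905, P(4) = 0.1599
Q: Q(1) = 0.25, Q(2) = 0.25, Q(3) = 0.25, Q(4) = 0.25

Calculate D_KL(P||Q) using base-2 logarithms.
0.3201 bits

D_KL(P||Q) = Σ P(x) log₂(P(x)/Q(x))

Computing term by term:
  P(1)·log₂(P(1)/Q(1)) = 0.5518·log₂(0.5518/0.25) = 0.63028
  P(2)·log₂(P(2)/Q(2)) = 0.0978·log₂(0.0978/0.25) = -0.13242
  P(3)·log₂(P(3)/Q(3)) = 0.1905·log₂(0.1905/0.25) = -0.07470
  P(4)·log₂(P(4)/Q(4)) = 0.1599·log₂(0.1599/0.25) = -0.10310

D_KL(P||Q) = 0.63028 - 0.13242 - 0.07470 - 0.10310 = 0.32006 ≈ 0.3201 bits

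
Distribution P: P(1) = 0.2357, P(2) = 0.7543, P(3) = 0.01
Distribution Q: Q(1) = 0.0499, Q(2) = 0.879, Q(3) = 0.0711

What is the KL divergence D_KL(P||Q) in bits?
0.3331 bits

D_KL(P||Q) = Σ P(x) log₂(P(x)/Q(x))

Computing term by term:
  P(1)·log₂(P(1)/Q(1)) = 0.2357·log₂(0.2357/0.0499) = 0.52793
  P(2)·log₂(P(2)/Q(2)) = 0.7543·log₂(0.7543/0.879) = -0.16649
  P(3)·log₂(P(3)/Q(3)) = 0.01·log₂(0.01/0.0711) = -0.02830

D_KL(P||Q) = 0.52793 - 0.16649 - 0.02830 = 0.33314 ≈ 0.3331 bits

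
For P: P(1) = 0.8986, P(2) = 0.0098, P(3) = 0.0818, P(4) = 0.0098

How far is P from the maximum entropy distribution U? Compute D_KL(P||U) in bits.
1.4352 bits

U(i) = 1/4 for all i

D_KL(P||U) = Σ P(x) log₂(P(x) / (1/4))
           = Σ P(x) log₂(P(x)) + log₂(4)
           = log₂(4) - H(P)

H(P) = -Σ P(x) log₂(P(x)):
  -P(1)·log₂(P(1)) = -(0.8986)·log₂(0.8986) = 0.13861
  -P(2)·log₂(P(2)) = -(0.0098)·log₂(0.0098) = 0.06540
  -P(3)·log₂(P(3)) = -(0.0818)·log₂(0.0818) = 0.29544
  -P(4)·log₂(P(4)) = -(0.0098)·log₂(0.0098) = 0.06540
H(P) = 0.13861 + 0.06540 + 0.29544 + 0.06540 = 0.56485 bits

log₂(4) = 2.00000 bits

D_KL(P||U) = 2.00000 - 0.56485 = 1.43515 ≈ 1.4352 bits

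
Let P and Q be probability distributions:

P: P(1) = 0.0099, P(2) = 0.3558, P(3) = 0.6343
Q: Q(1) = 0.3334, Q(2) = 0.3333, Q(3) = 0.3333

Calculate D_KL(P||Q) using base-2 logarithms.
0.5722 bits

D_KL(P||Q) = Σ P(x) log₂(P(x)/Q(x))

Computing term by term:
  P(1)·log₂(P(1)/Q(1)) = 0.0099·log₂(0.0099/0.3334) = -0.05023
  P(2)·log₂(P(2)/Q(2)) = 0.3558·log₂(0.3558/0.3333) = 0.03353
  P(3)·log₂(P(3)/Q(3)) = 0.6343·log₂(0.6343/0.3333) = 0.58885

D_KL(P||Q) = -0.05023 + 0.03353 + 0.58885 = 0.57215 ≈ 0.5722 bits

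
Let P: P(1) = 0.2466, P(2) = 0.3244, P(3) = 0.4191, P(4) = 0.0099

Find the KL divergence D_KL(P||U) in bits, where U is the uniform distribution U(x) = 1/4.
0.3833 bits

U(i) = 1/4 for all i

D_KL(P||U) = Σ P(x) log₂(P(x) / (1/4))
           = Σ P(x) log₂(P(x)) + log₂(4)
           = log₂(4) - H(P)

H(P) = -Σ P(x) log₂(P(x)):
  -P(1)·log₂(P(1)) = -(0.2466)·log₂(0.2466) = 0.49807
  -P(2)·log₂(P(2)) = -(0.3244)·log₂(0.3244) = 0.52688
  -P(3)·log₂(P(3)) = -(0.4191)·log₂(0.4191) = 0.52582
  -P(4)·log₂(P(4)) = -(0.0099)·log₂(0.0099) = 0.06592
H(P) = 0.49807 + 0.52688 + 0.52582 + 0.06592 = 1.61669 bits

log₂(4) = 2.00000 bits

D_KL(P||U) = 2.00000 - 1.61669 = 0.38331 ≈ 0.3833 bits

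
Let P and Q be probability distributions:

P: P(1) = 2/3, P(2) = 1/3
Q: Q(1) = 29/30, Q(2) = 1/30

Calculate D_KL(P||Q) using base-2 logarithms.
0.7499 bits

D_KL(P||Q) = Σ P(x) log₂(P(x)/Q(x))

Computing term by term:
  P(1)·log₂(P(1)/Q(1)) = (2/3)·log₂((2/3)/(29/30)) = -0.35737
  P(2)·log₂(P(2)/Q(2)) = (1/3)·log₂((1/3)/(1/30)) = 1.10731

D_KL(P||Q) = -0.35737 + 1.10731 = 0.74994 ≈ 0.7499 bits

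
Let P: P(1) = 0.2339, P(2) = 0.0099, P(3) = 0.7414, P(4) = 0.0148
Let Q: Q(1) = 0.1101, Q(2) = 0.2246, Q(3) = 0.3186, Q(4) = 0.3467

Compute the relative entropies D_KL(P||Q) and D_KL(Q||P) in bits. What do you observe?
D_KL(P||Q) = 1.0457 bits, D_KL(Q||P) = 2.0811 bits. The two directions give different values (D_KL(Q||P) exceeds D_KL(P||Q) by 1.0354 bits): KL divergence is asymmetric.

D_KL(P||Q) = Σ P(x) log₂(P(x)/Q(x))

Computing term by term:
  P(1)·log₂(P(1)/Q(1)) = 0.2339·log₂(0.2339/0.1101) = 0.25427
  P(2)·log₂(P(2)/Q(2)) = 0.0099·log₂(0.0099/0.2246) = -0.04459
  P(3)·log₂(P(3)/Q(3)) = 0.7414·log₂(0.7414/0.3186) = 0.90340
  P(4)·log₂(P(4)/Q(4)) = 0.0148·log₂(0.0148/0.3467) = -0.06734

D_KL(P||Q) = 0.25427 - 0.04459 + 0.90340 - 0.06734 = 1.04574 ≈ 1.0457 bits

D_KL(Q||P) = Σ Q(x) log₂(Q(x)/P(x))

Computing term by term:
  Q(1)·log₂(Q(1)/P(1)) = 0.1101·log₂(0.1101/0.2339) = -0.11969
  Q(2)·log₂(Q(2)/P(2)) = 0.2246·log₂(0.2246/0.0099) = 1.01155
  Q(3)·log₂(Q(3)/P(3)) = 0.3186·log₂(0.3186/0.7414) = -0.38822
  Q(4)·log₂(Q(4)/P(4)) = 0.3467·log₂(0.3467/0.0148) = 1.57749

D_KL(Q||P) = -0.11969 + 1.01155 - 0.38822 + 1.57749 = 2.08113 ≈ 2.0811 bits

These are NOT equal (difference: 1.0354 bits). KL divergence is asymmetric: D_KL(P||Q) ≠ D_KL(Q||P) in general.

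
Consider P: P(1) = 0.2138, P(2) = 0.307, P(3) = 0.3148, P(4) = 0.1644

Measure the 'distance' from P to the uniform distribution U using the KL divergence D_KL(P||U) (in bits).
0.0480 bits

U(i) = 1/4 for all i

D_KL(P||U) = Σ P(x) log₂(P(x) / (1/4))
           = Σ P(x) log₂(P(x)) + log₂(4)
           = log₂(4) - H(P)

H(P) = -Σ P(x) log₂(P(x)):
  -P(1)·log₂(P(1)) = -(0.2138)·log₂(0.2138) = 0.47585
  -P(2)·log₂(P(2)) = -(0.307)·log₂(0.307) = 0.52303
  -P(3)·log₂(P(3)) = -(0.3148)·log₂(0.3148) = 0.52493
  -P(4)·log₂(P(4)) = -(0.1644)·log₂(0.1644) = 0.42822
H(P) = 0.47585 + 0.52303 + 0.52493 + 0.42822 = 1.95203 bits

log₂(4) = 2.00000 bits

D_KL(P||U) = 2.00000 - 1.95203 = 0.04797 ≈ 0.0480 bits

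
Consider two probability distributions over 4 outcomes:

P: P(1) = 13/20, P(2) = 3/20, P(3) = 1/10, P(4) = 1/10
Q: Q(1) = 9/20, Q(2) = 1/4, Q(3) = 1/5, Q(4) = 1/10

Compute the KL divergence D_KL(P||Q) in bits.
0.1343 bits

D_KL(P||Q) = Σ P(x) log₂(P(x)/Q(x))

Computing term by term:
  P(1)·log₂(P(1)/Q(1)) = (13/20)·log₂((13/20)/(9/20)) = 0.34483
  P(2)·log₂(P(2)/Q(2)) = (3/20)·log₂((3/20)/(1/4)) = -0.11054
  P(3)·log₂(P(3)/Q(3)) = (1/10)·log₂((1/10)/(1/5)) = -0.10000
  P(4)·log₂(P(4)/Q(4)) = (1/10)·log₂((1/10)/(1/10)) = 0.00000

D_KL(P||Q) = 0.34483 - 0.11054 - 0.10000 + 0.00000 = 0.13429 ≈ 0.1343 bits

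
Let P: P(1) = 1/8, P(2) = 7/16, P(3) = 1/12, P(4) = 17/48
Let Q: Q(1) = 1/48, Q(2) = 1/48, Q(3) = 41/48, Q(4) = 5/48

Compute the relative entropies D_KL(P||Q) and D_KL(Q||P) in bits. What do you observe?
D_KL(P||Q) = 2.5903 bits, D_KL(Q||P) = 2.5386 bits. The two directions give different values (D_KL(P||Q) exceeds D_KL(Q||P) by 0.0517 bits): KL divergence is asymmetric.

D_KL(P||Q) = Σ P(x) log₂(P(x)/Q(x))

Computing term by term:
  P(1)·log₂(P(1)/Q(1)) = (1/8)·log₂((1/8)/(1/48)) = 0.32312
  P(2)·log₂(P(2)/Q(2)) = (7/16)·log₂((7/16)/(1/48)) = 1.92164
  P(3)·log₂(P(3)/Q(3)) = (1/12)·log₂((1/12)/(41/48)) = -0.27980
  P(4)·log₂(P(4)/Q(4)) = (17/48)·log₂((17/48)/(5/48)) = 0.62529

D_KL(P||Q) = 0.32312 + 1.92164 - 0.27980 + 0.62529 = 2.59025 ≈ 2.5903 bits

D_KL(Q||P) = Σ Q(x) log₂(Q(x)/P(x))

Computing term by term:
  Q(1)·log₂(Q(1)/P(1)) = (1/48)·log₂((1/48)/(1/8)) = -0.05385
  Q(2)·log₂(Q(2)/P(2)) = (1/48)·log₂((1/48)/(7/16)) = -0.09151
  Q(3)·log₂(Q(3)/P(3)) = (41/48)·log₂((41/48)/(1/12)) = 2.86791
  Q(4)·log₂(Q(4)/P(4)) = (5/48)·log₂((5/48)/(17/48)) = -0.18391

D_KL(Q||P) = -0.05385 - 0.09151 + 2.86791 - 0.18391 = 2.53864 ≈ 2.5386 bits

These are NOT equal (difference: 0.0517 bits). KL divergence is asymmetric: D_KL(P||Q) ≠ D_KL(Q||P) in general.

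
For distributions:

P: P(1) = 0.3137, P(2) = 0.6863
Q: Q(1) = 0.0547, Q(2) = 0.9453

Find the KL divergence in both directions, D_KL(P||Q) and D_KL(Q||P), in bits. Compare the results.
D_KL(P||Q) = 0.4734 bits, D_KL(Q||P) = 0.2988 bits. D_KL(P||Q) is larger than D_KL(Q||P) by 0.1746 bits; the two directions differ.

D_KL(P||Q) = Σ P(x) log₂(P(x)/Q(x))

Computing term by term:
  P(1)·log₂(P(1)/Q(1)) = 0.3137·log₂(0.3137/0.0547) = 0.79045
  P(2)·log₂(P(2)/Q(2)) = 0.6863·log₂(0.6863/0.9453) = -0.31702

D_KL(P||Q) = 0.79045 - 0.31702 = 0.47343 ≈ 0.4734 bits

D_KL(Q||P) = Σ Q(x) log₂(Q(x)/P(x))

Computing term by term:
  Q(1)·log₂(Q(1)/P(1)) = 0.0547·log₂(0.0547/0.3137) = -0.13783
  Q(2)·log₂(Q(2)/P(2)) = 0.9453·log₂(0.9453/0.6863) = 0.43667

D_KL(Q||P) = -0.13783 + 0.43667 = 0.29884 ≈ 0.2988 bits

These are NOT equal (difference: 0.1746 bits). KL divergence is asymmetric: D_KL(P||Q) ≠ D_KL(Q||P) in general.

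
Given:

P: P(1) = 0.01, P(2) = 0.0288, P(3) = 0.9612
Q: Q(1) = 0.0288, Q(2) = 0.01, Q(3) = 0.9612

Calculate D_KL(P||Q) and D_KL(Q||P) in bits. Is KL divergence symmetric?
D_KL(P||Q) = 0.0287 bits, D_KL(Q||P) = 0.0287 bits. The two values coincide for this particular pair, but no — KL divergence is not symmetric in general.

D_KL(P||Q) = Σ P(x) log₂(P(x)/Q(x))

Computing term by term:
  P(1)·log₂(P(1)/Q(1)) = 0.01·log₂(0.01/0.0288) = -0.01526
  P(2)·log₂(P(2)/Q(2)) = 0.0288·log₂(0.0288/0.01) = 0.04395
  P(3)·log₂(P(3)/Q(3)) = 0.9612·log₂(0.9612/0.9612) = 0.00000

D_KL(P||Q) = -0.01526 + 0.04395 + 0.00000 = 0.02869 ≈ 0.0287 bits

D_KL(Q||P) = Σ Q(x) log₂(Q(x)/P(x))

Computing term by term:
  Q(1)·log₂(Q(1)/P(1)) = 0.0288·log₂(0.0288/0.01) = 0.04395
  Q(2)·log₂(Q(2)/P(2)) = 0.01·log₂(0.01/0.0288) = -0.01526
  Q(3)·log₂(Q(3)/P(3)) = 0.9612·log₂(0.9612/0.9612) = 0.00000

D_KL(Q||P) = 0.04395 - 0.01526 + 0.00000 = 0.02869 ≈ 0.0287 bits

These ARE equal here. Q is P with outcomes relabeled (Q(1) = P(2), Q(2) = P(1)) by a relabeling that is its own inverse, so the two sums contain exactly the same terms in a different order. This is a special case — KL divergence is not symmetric in general: D_KL(P||Q) ≠ D_KL(Q||P) for most P, Q.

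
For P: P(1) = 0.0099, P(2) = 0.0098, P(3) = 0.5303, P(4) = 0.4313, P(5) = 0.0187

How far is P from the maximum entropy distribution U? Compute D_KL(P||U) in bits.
1.0747 bits

U(i) = 1/5 for all i

D_KL(P||U) = Σ P(x) log₂(P(x) / (1/5))
           = Σ P(x) log₂(P(x)) + log₂(5)
           = log₂(5) - H(P)

H(P) = -Σ P(x) log₂(P(x)):
  -P(1)·log₂(P(1)) = -(0.0099)·log₂(0.0099) = 0.06592
  -P(2)·log₂(P(2)) = -(0.0098)·log₂(0.0098) = 0.06540
  -P(3)·log₂(P(3)) = -(0.5303)·log₂(0.5303) = 0.48529
  -P(4)·log₂(P(4)) = -(0.4313)·log₂(0.4313) = 0.52327
  -P(5)·log₂(P(5)) = -(0.0187)·log₂(0.0187) = 0.10735
H(P) = 0.06592 + 0.06540 + 0.48529 + 0.52327 + 0.10735 = 1.24723 bits

log₂(5) = 2.32193 bits

D_KL(P||U) = 2.32193 - 1.24723 = 1.07470 ≈ 1.0747 bits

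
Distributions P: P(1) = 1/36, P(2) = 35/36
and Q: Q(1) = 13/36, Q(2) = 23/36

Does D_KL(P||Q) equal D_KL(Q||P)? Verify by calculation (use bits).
D_KL(P||Q) = 0.4861 bits, D_KL(Q||P) = 0.9493 bits. No — D_KL(P||Q) ≠ D_KL(Q||P) for this pair.

D_KL(P||Q) = Σ P(x) log₂(P(x)/Q(x))

Computing term by term:
  P(1)·log₂(P(1)/Q(1)) = (1/36)·log₂((1/36)/(13/36)) = -0.10279
  P(2)·log₂(P(2)/Q(2)) = (35/36)·log₂((35/36)/(23/36)) = 0.58890

D_KL(P||Q) = -0.10279 + 0.58890 = 0.48611 ≈ 0.4861 bits

D_KL(Q||P) = Σ Q(x) log₂(Q(x)/P(x))

Computing term by term:
  Q(1)·log₂(Q(1)/P(1)) = (13/36)·log₂((13/36)/(1/36)) = 1.33627
  Q(2)·log₂(Q(2)/P(2)) = (23/36)·log₂((23/36)/(35/36)) = -0.38699

D_KL(Q||P) = 1.33627 - 0.38699 = 0.94928 ≈ 0.9493 bits

These are NOT equal (difference: 0.4632 bits). KL divergence is asymmetric: D_KL(P||Q) ≠ D_KL(Q||P) in general.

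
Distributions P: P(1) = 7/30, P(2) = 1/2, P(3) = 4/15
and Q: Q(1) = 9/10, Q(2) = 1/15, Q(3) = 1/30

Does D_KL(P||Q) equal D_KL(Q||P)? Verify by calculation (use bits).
D_KL(P||Q) = 1.7990 bits, D_KL(Q||P) = 1.4590 bits. No — D_KL(P||Q) ≠ D_KL(Q||P) for this pair.

D_KL(P||Q) = Σ P(x) log₂(P(x)/Q(x))

Computing term by term:
  P(1)·log₂(P(1)/Q(1)) = (7/30)·log₂((7/30)/(9/10)) = -0.45442
  P(2)·log₂(P(2)/Q(2)) = (1/2)·log₂((1/2)/(1/15)) = 1.45345
  P(3)·log₂(P(3)/Q(3)) = (4/15)·log₂((4/15)/(1/30)) = 0.80000

D_KL(P||Q) = -0.45442 + 1.45345 + 0.80000 = 1.79903 ≈ 1.7990 bits

D_KL(Q||P) = Σ Q(x) log₂(Q(x)/P(x))

Computing term by term:
  Q(1)·log₂(Q(1)/P(1)) = (9/10)·log₂((9/10)/(7/30)) = 1.75278
  Q(2)·log₂(Q(2)/P(2)) = (1/15)·log₂((1/15)/(1/2)) = -0.19379
  Q(3)·log₂(Q(3)/P(3)) = (1/30)·log₂((1/30)/(4/15)) = -0.10000

D_KL(Q||P) = 1.75278 - 0.19379 - 0.10000 = 1.45899 ≈ 1.4590 bits

These are NOT equal (difference: 0.3400 bits). KL divergence is asymmetric: D_KL(P||Q) ≠ D_KL(Q||P) in general.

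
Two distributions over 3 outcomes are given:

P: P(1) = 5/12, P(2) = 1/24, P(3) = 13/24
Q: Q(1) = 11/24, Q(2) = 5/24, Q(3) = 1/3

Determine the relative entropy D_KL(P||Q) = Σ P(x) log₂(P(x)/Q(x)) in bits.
0.2254 bits

D_KL(P||Q) = Σ P(x) log₂(P(x)/Q(x))

Computing term by term:
  P(1)·log₂(P(1)/Q(1)) = (5/12)·log₂((5/12)/(11/24)) = -0.05729
  P(2)·log₂(P(2)/Q(2)) = (1/24)·log₂((1/24)/(5/24)) = -0.09675
  P(3)·log₂(P(3)/Q(3)) = (13/24)·log₂((13/24)/(1/3)) = 0.37940

D_KL(P||Q) = -0.05729 - 0.09675 + 0.37940 = 0.22536 ≈ 0.2254 bits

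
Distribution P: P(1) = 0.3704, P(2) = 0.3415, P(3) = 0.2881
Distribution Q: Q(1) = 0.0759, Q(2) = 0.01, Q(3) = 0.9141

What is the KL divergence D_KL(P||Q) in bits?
2.1067 bits

D_KL(P||Q) = Σ P(x) log₂(P(x)/Q(x))

Computing term by term:
  P(1)·log₂(P(1)/Q(1)) = 0.3704·log₂(0.3704/0.0759) = 0.84707
  P(2)·log₂(P(2)/Q(2)) = 0.3415·log₂(0.3415/0.01) = 1.73954
  P(3)·log₂(P(3)/Q(3)) = 0.2881·log₂(0.2881/0.9141) = -0.47991

D_KL(P||Q) = 0.84707 + 1.73954 - 0.47991 = 2.10670 ≈ 2.1067 bits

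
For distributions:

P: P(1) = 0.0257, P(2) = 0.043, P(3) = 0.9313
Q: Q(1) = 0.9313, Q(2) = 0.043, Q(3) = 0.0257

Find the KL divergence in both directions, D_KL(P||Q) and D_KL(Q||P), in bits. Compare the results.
D_KL(P||Q) = 4.6905 bits, D_KL(Q||P) = 4.6905 bits. The two directions give exactly the same value for this pair.

D_KL(P||Q) = Σ P(x) log₂(P(x)/Q(x))

Computing term by term:
  P(1)·log₂(P(1)/Q(1)) = 0.0257·log₂(0.0257/0.9313) = -0.13311
  P(2)·log₂(P(2)/Q(2)) = 0.043·log₂(0.043/0.043) = 0.00000
  P(3)·log₂(P(3)/Q(3)) = 0.9313·log₂(0.9313/0.0257) = 4.82358

D_KL(P||Q) = -0.13311 + 0.00000 + 4.82358 = 4.69047 ≈ 4.6905 bits

D_KL(Q||P) = Σ Q(x) log₂(Q(x)/P(x))

Computing term by term:
  Q(1)·log₂(Q(1)/P(1)) = 0.9313·log₂(0.9313/0.0257) = 4.82358
  Q(2)·log₂(Q(2)/P(2)) = 0.043·log₂(0.043/0.043) = 0.00000
  Q(3)·log₂(Q(3)/P(3)) = 0.0257·log₂(0.0257/0.9313) = -0.13311

D_KL(Q||P) = 4.82358 + 0.00000 - 0.13311 = 4.69047 ≈ 4.6905 bits

These ARE equal here. Q is P with outcomes relabeled (Q(1) = P(3), Q(3) = P(1)) by a relabeling that is its own inverse, so the two sums contain exactly the same terms in a different order. This is a special case — KL divergence is not symmetric in general: D_KL(P||Q) ≠ D_KL(Q||P) for most P, Q.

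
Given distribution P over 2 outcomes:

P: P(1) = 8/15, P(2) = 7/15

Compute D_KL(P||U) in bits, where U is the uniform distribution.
0.0032 bits

U(i) = 1/2 for all i

D_KL(P||U) = Σ P(x) log₂(P(x) / (1/2))
           = Σ P(x) log₂(P(x)) + log₂(2)
           = log₂(2) - H(P)

H(P) = -Σ P(x) log₂(P(x)):
  -P(1)·log₂(P(1)) = -(8/15)·log₂(8/15) = 0.48367
  -P(2)·log₂(P(2)) = -(7/15)·log₂(7/15) = 0.51312
H(P) = 0.48367 + 0.51312 = 0.99679 bits

log₂(2) = 1.00000 bits

D_KL(P||U) = 1.00000 - 0.99679 = 0.00321 ≈ 0.0032 bits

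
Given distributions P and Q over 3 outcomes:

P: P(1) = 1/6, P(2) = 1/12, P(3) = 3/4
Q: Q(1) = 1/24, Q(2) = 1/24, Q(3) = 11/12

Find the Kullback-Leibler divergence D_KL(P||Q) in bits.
0.1995 bits

D_KL(P||Q) = Σ P(x) log₂(P(x)/Q(x))

Computing term by term:
  P(1)·log₂(P(1)/Q(1)) = (1/6)·log₂((1/6)/(1/24)) = 0.33333
  P(2)·log₂(P(2)/Q(2)) = (1/12)·log₂((1/12)/(1/24)) = 0.08333
  P(3)·log₂(P(3)/Q(3)) = (3/4)·log₂((3/4)/(11/12)) = -0.21713

D_KL(P||Q) = 0.33333 + 0.08333 - 0.21713 = 0.19953 ≈ 0.1995 bits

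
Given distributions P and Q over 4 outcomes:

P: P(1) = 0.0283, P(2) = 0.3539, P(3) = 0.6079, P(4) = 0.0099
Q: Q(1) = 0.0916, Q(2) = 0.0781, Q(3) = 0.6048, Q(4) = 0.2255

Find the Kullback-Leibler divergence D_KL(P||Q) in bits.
0.6834 bits

D_KL(P||Q) = Σ P(x) log₂(P(x)/Q(x))

Computing term by term:
  P(1)·log₂(P(1)/Q(1)) = 0.0283·log₂(0.0283/0.0916) = -0.04796
  P(2)·log₂(P(2)/Q(2)) = 0.3539·log₂(0.3539/0.0781) = 0.77148
  P(3)·log₂(P(3)/Q(3)) = 0.6079·log₂(0.6079/0.6048) = 0.00448
  P(4)·log₂(P(4)/Q(4)) = 0.0099·log₂(0.0099/0.2255) = -0.04464

D_KL(P||Q) = -0.04796 + 0.77148 + 0.00448 - 0.04464 = 0.68336 ≈ 0.6834 bits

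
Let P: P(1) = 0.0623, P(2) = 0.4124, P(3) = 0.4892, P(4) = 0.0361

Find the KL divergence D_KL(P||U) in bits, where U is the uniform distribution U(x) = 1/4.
0.5459 bits

U(i) = 1/4 for all i

D_KL(P||U) = Σ P(x) log₂(P(x) / (1/4))
           = Σ P(x) log₂(P(x)) + log₂(4)
           = log₂(4) - H(P)

H(P) = -Σ P(x) log₂(P(x)):
  -P(1)·log₂(P(1)) = -(0.0623)·log₂(0.0623) = 0.24949
  -P(2)·log₂(P(2)) = -(0.4124)·log₂(0.4124) = 0.52700
  -P(3)·log₂(P(3)) = -(0.4892)·log₂(0.4892) = 0.50461
  -P(4)·log₂(P(4)) = -(0.0361)·log₂(0.0361) = 0.17299
H(P) = 0.24949 + 0.52700 + 0.50461 + 0.17299 = 1.45409 bits

log₂(4) = 2.00000 bits

D_KL(P||U) = 2.00000 - 1.45409 = 0.54591 ≈ 0.5459 bits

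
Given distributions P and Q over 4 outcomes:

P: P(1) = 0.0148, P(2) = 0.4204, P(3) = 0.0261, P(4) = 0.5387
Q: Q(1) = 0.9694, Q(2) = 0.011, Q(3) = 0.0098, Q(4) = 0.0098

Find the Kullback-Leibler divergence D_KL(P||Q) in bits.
5.2713 bits

D_KL(P||Q) = Σ P(x) log₂(P(x)/Q(x))

Computing term by term:
  P(1)·log₂(P(1)/Q(1)) = 0.0148·log₂(0.0148/0.9694) = -0.08929
  P(2)·log₂(P(2)/Q(2)) = 0.4204·log₂(0.4204/0.011) = 2.20970
  P(3)·log₂(P(3)/Q(3)) = 0.0261·log₂(0.0261/0.0098) = 0.03688
  P(4)·log₂(P(4)/Q(4)) = 0.5387·log₂(0.5387/0.0098) = 3.11399

D_KL(P||Q) = -0.08929 + 2.20970 + 0.03688 + 3.11399 = 5.27128 ≈ 5.2713 bits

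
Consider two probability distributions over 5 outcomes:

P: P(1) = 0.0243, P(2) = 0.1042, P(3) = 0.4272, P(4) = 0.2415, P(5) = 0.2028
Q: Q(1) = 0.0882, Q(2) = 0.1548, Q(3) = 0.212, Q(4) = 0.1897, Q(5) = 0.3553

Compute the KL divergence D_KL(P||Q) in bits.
0.2472 bits

D_KL(P||Q) = Σ P(x) log₂(P(x)/Q(x))

Computing term by term:
  P(1)·log₂(P(1)/Q(1)) = 0.0243·log₂(0.0243/0.0882) = -0.04519
  P(2)·log₂(P(2)/Q(2)) = 0.1042·log₂(0.1042/0.1548) = -0.05950
  P(3)·log₂(P(3)/Q(3)) = 0.4272·log₂(0.4272/0.212) = 0.43183
  P(4)·log₂(P(4)/Q(4)) = 0.2415·log₂(0.2415/0.1897) = 0.08412
  P(5)·log₂(P(5)/Q(5)) = 0.2028·log₂(0.2028/0.3553) = -0.16406

D_KL(P||Q) = -0.04519 - 0.05950 + 0.43183 + 0.08412 - 0.16406 = 0.24720 ≈ 0.2472 bits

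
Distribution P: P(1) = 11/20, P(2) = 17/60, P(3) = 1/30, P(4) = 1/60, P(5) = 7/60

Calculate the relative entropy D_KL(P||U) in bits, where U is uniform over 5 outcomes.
0.7084 bits

U(i) = 1/5 for all i

D_KL(P||U) = Σ P(x) log₂(P(x) / (1/5))
           = Σ P(x) log₂(P(x)) + log₂(5)
           = log₂(5) - H(P)

H(P) = -Σ P(x) log₂(P(x)):
  -P(1)·log₂(P(1)) = -(11/20)·log₂(11/20) = 0.47437
  -P(2)·log₂(P(2)) = -(17/60)·log₂(17/60) = 0.51550
  -P(3)·log₂(P(3)) = -(1/30)·log₂(1/30) = 0.16356
  -P(4)·log₂(P(4)) = -(1/60)·log₂(1/60) = 0.09845
  -P(5)·log₂(P(5)) = -(7/60)·log₂(7/60) = 0.36161
H(P) = 0.47437 + 0.51550 + 0.16356 + 0.09845 + 0.36161 = 1.61349 bits

log₂(5) = 2.32193 bits

D_KL(P||U) = 2.32193 - 1.61349 = 0.70844 ≈ 0.7084 bits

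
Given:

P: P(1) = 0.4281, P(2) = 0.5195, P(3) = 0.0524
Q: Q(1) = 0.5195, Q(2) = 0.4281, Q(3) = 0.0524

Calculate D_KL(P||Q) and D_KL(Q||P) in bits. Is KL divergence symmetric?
D_KL(P||Q) = 0.0255 bits, D_KL(Q||P) = 0.0255 bits. The two values coincide for this particular pair, but no — KL divergence is not symmetric in general.

D_KL(P||Q) = Σ P(x) log₂(P(x)/Q(x))

Computing term by term:
  P(1)·log₂(P(1)/Q(1)) = 0.4281·log₂(0.4281/0.5195) = -0.11952
  P(2)·log₂(P(2)/Q(2)) = 0.5195·log₂(0.5195/0.4281) = 0.14503
  P(3)·log₂(P(3)/Q(3)) = 0.0524·log₂(0.0524/0.0524) = 0.00000

D_KL(P||Q) = -0.11952 + 0.14503 + 0.00000 = 0.02551 ≈ 0.0255 bits

D_KL(Q||P) = Σ Q(x) log₂(Q(x)/P(x))

Computing term by term:
  Q(1)·log₂(Q(1)/P(1)) = 0.5195·log₂(0.5195/0.4281) = 0.14503
  Q(2)·log₂(Q(2)/P(2)) = 0.4281·log₂(0.4281/0.5195) = -0.11952
  Q(3)·log₂(Q(3)/P(3)) = 0.0524·log₂(0.0524/0.0524) = 0.00000

D_KL(Q||P) = 0.14503 - 0.11952 + 0.00000 = 0.02551 ≈ 0.0255 bits

These ARE equal here. Q is P with outcomes relabeled (Q(1) = P(2), Q(2) = P(1)) by a relabeling that is its own inverse, so the two sums contain exactly the same terms in a different order. This is a special case — KL divergence is not symmetric in general: D_KL(P||Q) ≠ D_KL(Q||P) for most P, Q.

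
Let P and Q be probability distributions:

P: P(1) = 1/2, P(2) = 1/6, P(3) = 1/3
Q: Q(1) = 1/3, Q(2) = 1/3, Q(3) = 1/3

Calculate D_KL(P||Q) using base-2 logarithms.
0.1258 bits

D_KL(P||Q) = Σ P(x) log₂(P(x)/Q(x))

Computing term by term:
  P(1)·log₂(P(1)/Q(1)) = (1/2)·log₂((1/2)/(1/3)) = 0.29248
  P(2)·log₂(P(2)/Q(2)) = (1/6)·log₂((1/6)/(1/3)) = -0.16667
  P(3)·log₂(P(3)/Q(3)) = (1/3)·log₂((1/3)/(1/3)) = 0.00000

D_KL(P||Q) = 0.29248 - 0.16667 + 0.00000 = 0.12581 ≈ 0.1258 bits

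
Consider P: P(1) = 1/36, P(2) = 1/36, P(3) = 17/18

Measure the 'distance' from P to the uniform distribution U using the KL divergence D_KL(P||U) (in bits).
1.2199 bits

U(i) = 1/3 for all i

D_KL(P||U) = Σ P(x) log₂(P(x) / (1/3))
           = Σ P(x) log₂(P(x)) + log₂(3)
           = log₂(3) - H(P)

H(P) = -Σ P(x) log₂(P(x)):
  -P(1)·log₂(P(1)) = -(1/36)·log₂(1/36) = 0.14361
  -P(2)·log₂(P(2)) = -(1/36)·log₂(1/36) = 0.14361
  -P(3)·log₂(P(3)) = -(17/18)·log₂(17/18) = 0.07788
H(P) = 0.14361 + 0.14361 + 0.07788 = 0.36510 bits

log₂(3) = 1.58496 bits

D_KL(P||U) = 1.58496 - 0.36510 = 1.21986 ≈ 1.2199 bits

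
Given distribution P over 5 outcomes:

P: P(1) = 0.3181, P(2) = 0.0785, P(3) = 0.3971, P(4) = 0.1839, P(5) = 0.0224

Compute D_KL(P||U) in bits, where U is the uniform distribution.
0.4070 bits

U(i) = 1/5 for all i

D_KL(P||U) = Σ P(x) log₂(P(x) / (1/5))
           = Σ P(x) log₂(P(x)) + log₂(5)
           = log₂(5) - H(P)

H(P) = -Σ P(x) log₂(P(x)):
  -P(1)·log₂(P(1)) = -(0.3181)·log₂(0.3181) = 0.52564
  -P(2)·log₂(P(2)) = -(0.0785)·log₂(0.0785) = 0.28819
  -P(3)·log₂(P(3)) = -(0.3971)·log₂(0.3971) = 0.52911
  -P(4)·log₂(P(4)) = -(0.1839)·log₂(0.1839) = 0.44927
  -P(5)·log₂(P(5)) = -(0.0224)·log₂(0.0224) = 0.12276
H(P) = 0.52564 + 0.28819 + 0.52911 + 0.44927 + 0.12276 = 1.91497 bits

log₂(5) = 2.32193 bits

D_KL(P||U) = 2.32193 - 1.91497 = 0.40696 ≈ 0.4070 bits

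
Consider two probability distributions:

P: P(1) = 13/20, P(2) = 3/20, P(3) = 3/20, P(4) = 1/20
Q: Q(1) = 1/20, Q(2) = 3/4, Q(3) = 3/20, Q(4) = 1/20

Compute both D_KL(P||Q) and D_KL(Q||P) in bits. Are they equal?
D_KL(P||Q) = 2.0570 bits, D_KL(Q||P) = 1.5564 bits. No, they are not equal.

D_KL(P||Q) = Σ P(x) log₂(P(x)/Q(x))

Computing term by term:
  P(1)·log₂(P(1)/Q(1)) = (13/20)·log₂((13/20)/(1/20)) = 2.40529
  P(2)·log₂(P(2)/Q(2)) = (3/20)·log₂((3/20)/(3/4)) = -0.34829
  P(3)·log₂(P(3)/Q(3)) = (3/20)·log₂((3/20)/(3/20)) = 0.00000
  P(4)·log₂(P(4)/Q(4)) = (1/20)·log₂((1/20)/(1/20)) = 0.00000

D_KL(P||Q) = 2.40529 - 0.34829 + 0.00000 + 0.00000 = 2.05700 ≈ 2.0570 bits

D_KL(Q||P) = Σ Q(x) log₂(Q(x)/P(x))

Computing term by term:
  Q(1)·log₂(Q(1)/P(1)) = (1/20)·log₂((1/20)/(13/20)) = -0.18502
  Q(2)·log₂(Q(2)/P(2)) = (3/4)·log₂((3/4)/(3/20)) = 1.74145
  Q(3)·log₂(Q(3)/P(3)) = (3/20)·log₂((3/20)/(3/20)) = 0.00000
  Q(4)·log₂(Q(4)/P(4)) = (1/20)·log₂((1/20)/(1/20)) = 0.00000

D_KL(Q||P) = -0.18502 + 1.74145 + 0.00000 + 0.00000 = 1.55643 ≈ 1.5564 bits

These are NOT equal (difference: 0.5006 bits). KL divergence is asymmetric: D_KL(P||Q) ≠ D_KL(Q||P) in general.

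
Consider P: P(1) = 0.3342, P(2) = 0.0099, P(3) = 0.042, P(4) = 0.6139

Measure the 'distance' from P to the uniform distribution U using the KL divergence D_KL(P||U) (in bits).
0.7814 bits

U(i) = 1/4 for all i

D_KL(P||U) = Σ P(x) log₂(P(x) / (1/4))
           = Σ P(x) log₂(P(x)) + log₂(4)
           = log₂(4) - H(P)

H(P) = -Σ P(x) log₂(P(x)):
  -P(1)·log₂(P(1)) = -(0.3342)·log₂(0.3342) = 0.52844
  -P(2)·log₂(P(2)) = -(0.0099)·log₂(0.0099) = 0.06592
  -P(3)·log₂(P(3)) = -(0.042)·log₂(0.042) = 0.19209
  -P(4)·log₂(P(4)) = -(0.6139)·log₂(0.6139) = 0.43214
H(P) = 0.52844 + 0.06592 + 0.19209 + 0.43214 = 1.21859 bits

log₂(4) = 2.00000 bits

D_KL(P||U) = 2.00000 - 1.21859 = 0.78141 ≈ 0.7814 bits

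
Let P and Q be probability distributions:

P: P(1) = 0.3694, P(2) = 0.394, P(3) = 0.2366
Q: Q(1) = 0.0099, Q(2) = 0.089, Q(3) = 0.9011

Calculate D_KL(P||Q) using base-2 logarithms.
2.3181 bits

D_KL(P||Q) = Σ P(x) log₂(P(x)/Q(x))

Computing term by term:
  P(1)·log₂(P(1)/Q(1)) = 0.3694·log₂(0.3694/0.0099) = 1.92886
  P(2)·log₂(P(2)/Q(2)) = 0.394·log₂(0.394/0.089) = 0.84565
  P(3)·log₂(P(3)/Q(3)) = 0.2366·log₂(0.2366/0.9011) = -0.45646

D_KL(P||Q) = 1.92886 + 0.84565 - 0.45646 = 2.31805 ≈ 2.3181 bits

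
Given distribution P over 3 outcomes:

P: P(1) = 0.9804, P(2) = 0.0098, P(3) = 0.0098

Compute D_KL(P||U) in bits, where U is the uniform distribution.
1.4262 bits

U(i) = 1/3 for all i

D_KL(P||U) = Σ P(x) log₂(P(x) / (1/3))
           = Σ P(x) log₂(P(x)) + log₂(3)
           = log₂(3) - H(P)

H(P) = -Σ P(x) log₂(P(x)):
  -P(1)·log₂(P(1)) = -(0.9804)·log₂(0.9804) = 0.02800
  -P(2)·log₂(P(2)) = -(0.0098)·log₂(0.0098) = 0.06540
  -P(3)·log₂(P(3)) = -(0.0098)·log₂(0.0098) = 0.06540
H(P) = 0.02800 + 0.06540 + 0.06540 = 0.15880 bits

log₂(3) = 1.58496 bits

D_KL(P||U) = 1.58496 - 0.15880 = 1.42616 ≈ 1.4262 bits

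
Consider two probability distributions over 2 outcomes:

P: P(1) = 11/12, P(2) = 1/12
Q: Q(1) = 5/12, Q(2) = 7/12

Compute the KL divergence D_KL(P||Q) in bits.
0.8088 bits

D_KL(P||Q) = Σ P(x) log₂(P(x)/Q(x))

Computing term by term:
  P(1)·log₂(P(1)/Q(1)) = (11/12)·log₂((11/12)/(5/12)) = 1.04271
  P(2)·log₂(P(2)/Q(2)) = (1/12)·log₂((1/12)/(7/12)) = -0.23395

D_KL(P||Q) = 1.04271 - 0.23395 = 0.80876 ≈ 0.8088 bits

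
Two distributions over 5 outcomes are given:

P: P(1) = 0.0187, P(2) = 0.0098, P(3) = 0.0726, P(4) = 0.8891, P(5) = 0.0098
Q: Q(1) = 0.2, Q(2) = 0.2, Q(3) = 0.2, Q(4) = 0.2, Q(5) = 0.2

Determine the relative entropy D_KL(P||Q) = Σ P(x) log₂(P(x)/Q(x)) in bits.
1.6583 bits

D_KL(P||Q) = Σ P(x) log₂(P(x)/Q(x))

Computing term by term:
  P(1)·log₂(P(1)/Q(1)) = 0.0187·log₂(0.0187/0.2) = -0.06393
  P(2)·log₂(P(2)/Q(2)) = 0.0098·log₂(0.0098/0.2) = -0.04264
  P(3)·log₂(P(3)/Q(3)) = 0.0726·log₂(0.0726/0.2) = -0.10614
  P(4)·log₂(P(4)/Q(4)) = 0.8891·log₂(0.8891/0.2) = 1.91365
  P(5)·log₂(P(5)/Q(5)) = 0.0098·log₂(0.0098/0.2) = -0.04264

D_KL(P||Q) = -0.06393 - 0.04264 - 0.10614 + 1.91365 - 0.04264 = 1.65830 ≈ 1.6583 bits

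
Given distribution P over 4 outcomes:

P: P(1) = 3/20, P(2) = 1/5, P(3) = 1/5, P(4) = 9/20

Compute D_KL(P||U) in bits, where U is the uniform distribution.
0.1423 bits

U(i) = 1/4 for all i

D_KL(P||U) = Σ P(x) log₂(P(x) / (1/4))
           = Σ P(x) log₂(P(x)) + log₂(4)
           = log₂(4) - H(P)

H(P) = -Σ P(x) log₂(P(x)):
  -P(1)·log₂(P(1)) = -(3/20)·log₂(3/20) = 0.41054
  -P(2)·log₂(P(2)) = -(1/5)·log₂(1/5) = 0.46439
  -P(3)·log₂(P(3)) = -(1/5)·log₂(1/5) = 0.46439
  -P(4)·log₂(P(4)) = -(9/20)·log₂(9/20) = 0.51840
H(P) = 0.41054 + 0.46439 + 0.46439 + 0.51840 = 1.85772 bits

log₂(4) = 2.00000 bits

D_KL(P||U) = 2.00000 - 1.85772 = 0.14228 ≈ 0.1423 bits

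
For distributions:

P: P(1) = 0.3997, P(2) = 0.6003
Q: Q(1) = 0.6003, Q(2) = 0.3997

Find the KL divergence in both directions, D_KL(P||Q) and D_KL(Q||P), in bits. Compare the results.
D_KL(P||Q) = 0.1177 bits, D_KL(Q||P) = 0.1177 bits. The two directions give exactly the same value for this pair.

D_KL(P||Q) = Σ P(x) log₂(P(x)/Q(x))

Computing term by term:
  P(1)·log₂(P(1)/Q(1)) = 0.3997·log₂(0.3997/0.6003) = -0.23453
  P(2)·log₂(P(2)/Q(2)) = 0.6003·log₂(0.6003/0.3997) = 0.35224

D_KL(P||Q) = -0.23453 + 0.35224 = 0.11771 ≈ 0.1177 bits

D_KL(Q||P) = Σ Q(x) log₂(Q(x)/P(x))

Computing term by term:
  Q(1)·log₂(Q(1)/P(1)) = 0.6003·log₂(0.6003/0.3997) = 0.35224
  Q(2)·log₂(Q(2)/P(2)) = 0.3997·log₂(0.3997/0.6003) = -0.23453

D_KL(Q||P) = 0.35224 - 0.23453 = 0.11771 ≈ 0.1177 bits

These ARE equal here. Q is P with outcomes relabeled (Q(1) = P(2), Q(2) = P(1)) by a relabeling that is its own inverse, so the two sums contain exactly the same terms in a different order. This is a special case — KL divergence is not symmetric in general: D_KL(P||Q) ≠ D_KL(Q||P) for most P, Q.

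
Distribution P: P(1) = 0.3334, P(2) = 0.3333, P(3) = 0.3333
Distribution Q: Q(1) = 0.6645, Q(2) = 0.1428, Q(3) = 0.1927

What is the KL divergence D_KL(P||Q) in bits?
0.3393 bits

D_KL(P||Q) = Σ P(x) log₂(P(x)/Q(x))

Computing term by term:
  P(1)·log₂(P(1)/Q(1)) = 0.3334·log₂(0.3334/0.6645) = -0.33174
  P(2)·log₂(P(2)/Q(2)) = 0.3333·log₂(0.3333/0.1428) = 0.40757
  P(3)·log₂(P(3)/Q(3)) = 0.3333·log₂(0.3333/0.1927) = 0.26346

D_KL(P||Q) = -0.33174 + 0.40757 + 0.26346 = 0.33929 ≈ 0.3393 bits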